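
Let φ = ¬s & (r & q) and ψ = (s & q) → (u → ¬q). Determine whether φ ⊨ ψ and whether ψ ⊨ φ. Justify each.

Only the forward implication holds.

(⇒) Assume the antecedent. If q is true, the antecedent forces (q = T, u = F, s = F, r = T) or (q = T, u = T, s = F, r = T), and (s & q) → (u → ¬q) holds there. If q is false, the antecedent cannot hold. Either way (s & q) → (u → ¬q) holds.

(⇐) This fails. Under q = F, u = F, s = F, r = F, the left side is false but the right side is true.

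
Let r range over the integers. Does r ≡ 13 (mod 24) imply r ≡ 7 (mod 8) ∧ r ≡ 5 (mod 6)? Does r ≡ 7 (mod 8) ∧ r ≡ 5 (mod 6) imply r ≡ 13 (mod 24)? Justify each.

Both directions fail.

(⟹) This fails: r = 13 gives 13 ≡ 13 (mod 24) but 13 ≡ 5 (mod 8), so the conjunction on the right does not hold.

(⟸) This fails: r = 23 satisfies both congruences on the right (23 ≡ 7 mod 8 and 23 ≡ 5 mod 6) yet 23 ≡ 23 (mod 24), not 13.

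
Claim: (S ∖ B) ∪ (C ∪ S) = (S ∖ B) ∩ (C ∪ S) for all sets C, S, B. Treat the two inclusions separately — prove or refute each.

The sets are not equal: only the reverse inclusion holds.

Forward inclusion. This inclusion fails. Take C = {1}, S = ∅, B = ∅; then 1 ∈ (S ∖ B) ∪ (C ∪ S) but 1 ∉ (S ∖ B) ∩ (C ∪ S).

Reverse inclusion. Let x ∈ (S ∖ B) ∩ (C ∪ S). Then either x ∈ S and x ∉ C, B; or x ∈ C ∩ S and x ∉ B. In each case x ∈ (S ∖ B) ∪ (C ∪ S), so (S ∖ B) ∩ (C ∪ S) ⊆ (S ∖ B) ∪ (C ∪ S).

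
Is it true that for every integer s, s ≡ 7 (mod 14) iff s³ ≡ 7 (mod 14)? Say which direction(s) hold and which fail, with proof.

Equivalent; both directions hold.

Forward direction. Suppose s ≡ 7 (mod 14). Write s = 14j + 7. Then (14j + 7)³ = 2744j³ + 4116j² + 2058j + 343 = 14(196j³ + 294j² + 147j + 24) + 7, so s³ ≡ 7 (mod 14).

Converse. Suppose s³ ≡ 7 (mod 14). The only residue r in {0, …, 13} with r³ ≡ 7 (mod 14) is r = 7, so s ≡ 7 (mod 14).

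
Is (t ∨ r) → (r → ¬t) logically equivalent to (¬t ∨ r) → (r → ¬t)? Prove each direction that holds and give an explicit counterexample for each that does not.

(⇐) Assume the antecedent. If r is true, the antecedent forces (r = T, t = F), and (t ∨ r) → (r → ¬t) holds there. If r is false, (t ∨ r) → (r → ¬t) reduces to true regardless of the other variables. Either way (t ∨ r) → (r → ¬t) holds.

(⇒) Assume the antecedent. If r is true, the antecedent forces (r = T, t = F), and (¬t ∨ r) → (r → ¬t) holds there. If r is false, (¬t ∨ r) → (r → ¬t) reduces to true regardless of the other variables. Either way (¬t ∨ r) → (r → ¬t) holds.

Both implications hold.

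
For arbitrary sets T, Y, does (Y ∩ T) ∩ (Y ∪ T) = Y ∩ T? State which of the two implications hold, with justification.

(⟹) Let x ∈ (Y ∩ T) ∩ (Y ∪ T). Then x ∈ T ∩ Y, from which x ∈ Y ∩ T.

(⟸) Let x ∈ Y ∩ T. Then x ∈ T ∩ Y, from which x ∈ (Y ∩ T) ∩ (Y ∪ T).

Both inclusions hold; the sets are equal.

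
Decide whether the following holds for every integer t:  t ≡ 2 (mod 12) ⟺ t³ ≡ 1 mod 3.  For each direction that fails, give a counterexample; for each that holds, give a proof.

Neither implication holds.

Forward direction. This fails: take t = 2. Then 2 ≡ 2 (mod 12), but 2³ = 8 ≡ 2 (mod 3), not 1.

Converse. This fails: take t = 1. Then 1³ = 1 ≡ 1 (mod 3), yet 1 ≡ 1 (mod 12), not 2.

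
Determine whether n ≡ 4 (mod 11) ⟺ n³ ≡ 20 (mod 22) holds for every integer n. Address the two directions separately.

(→) This fails: take n = 15. Then 15 ≡ 4 (mod 11), but 15³ = 3375 ≡ 9 (mod 22), not 20.

(←) Conversely, the residues r modulo 22 with r³ ≡ 20 (mod 22) are exactly {4}, and each is ≡ 4 (mod 11).

Only the converse holds.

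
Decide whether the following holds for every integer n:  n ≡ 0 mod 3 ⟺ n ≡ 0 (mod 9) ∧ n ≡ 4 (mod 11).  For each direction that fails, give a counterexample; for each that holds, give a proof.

Only the converse holds.

(←) If n ≡ 0 (mod 9) and n ≡ 4 (mod 11), then by the Chinese remainder theorem n ≡ 81 (mod 99). Since 81 ≡ 0 (mod 3) and 3 ∣ 99, we get n ≡ 0 (mod 3).

(→) This fails: n = 0 gives 0 ≡ 0 (mod 3) but 0 ≡ 0 (mod 11), so the conjunction on the right does not hold.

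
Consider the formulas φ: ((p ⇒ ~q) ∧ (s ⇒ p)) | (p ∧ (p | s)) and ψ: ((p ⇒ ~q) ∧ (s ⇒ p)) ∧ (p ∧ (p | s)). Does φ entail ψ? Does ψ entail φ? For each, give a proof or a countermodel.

The forward direction fails; the converse holds.

(⇒) This fails. Under p = F, q = F, s = F, the left side is true but the right side is false.

(⇐) Assume the antecedent. If p is true, the consequent reduces to true regardless of the other variables. If p is false, the antecedent cannot hold. Either way the consequent holds.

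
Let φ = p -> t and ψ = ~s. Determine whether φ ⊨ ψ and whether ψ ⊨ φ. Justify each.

[⇒] This fails. Under p = F, t = F, s = T, the left side is true but the right side is false.

[⇐] This fails. Under p = T, t = F, s = F, the left side is false but the right side is true.

(⇒) fails and (⇐) fails.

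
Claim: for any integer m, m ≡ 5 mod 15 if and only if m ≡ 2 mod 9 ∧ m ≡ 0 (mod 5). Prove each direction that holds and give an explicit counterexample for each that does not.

Forward direction. This fails: m = 35 gives 35 ≡ 5 (mod 15) but 35 ≡ 8 (mod 9), so the conjunction on the right does not hold.

Converse. If m ≡ 2 (mod 9) and m ≡ 0 (mod 5), then by the Chinese remainder theorem m ≡ 20 (mod 45). Since 20 ≡ 5 (mod 15) and 15 ∣ 45, we get m ≡ 5 (mod 15).

The forward direction fails; the converse holds.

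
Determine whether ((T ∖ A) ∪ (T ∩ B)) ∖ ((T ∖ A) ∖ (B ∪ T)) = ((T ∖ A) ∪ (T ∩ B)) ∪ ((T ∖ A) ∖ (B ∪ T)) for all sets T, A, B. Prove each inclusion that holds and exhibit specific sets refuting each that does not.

(⟹) Let x ∈ ((T ∖ A) ∪ (T ∩ B)) ∖ ((T ∖ A) ∖ (B ∪ T)). Then either x ∈ T and x ∉ A, B; or x ∈ T ∩ B and x ∉ A; or x ∈ T ∩ A ∩ B. In each case x ∈ ((T ∖ A) ∪ (T ∩ B)) ∪ ((T ∖ A) ∖ (B ∪ T)), so ((T ∖ A) ∪ (T ∩ B)) ∖ ((T ∖ A) ∖ (B ∪ T)) ⊆ ((T ∖ A) ∪ (T ∩ B)) ∪ ((T ∖ A) ∖ (B ∪ T)).

(⟸) Let x ∈ ((T ∖ A) ∪ (T ∩ B)) ∪ ((T ∖ A) ∖ (B ∪ T)). Then either x ∈ T and x ∉ A, B; or x ∈ T ∩ B and x ∉ A; or x ∈ T ∩ A ∩ B. In each case x ∈ ((T ∖ A) ∪ (T ∩ B)) ∖ ((T ∖ A) ∖ (B ∪ T)), so ((T ∖ A) ∪ (T ∩ B)) ∪ ((T ∖ A) ∖ (B ∪ T)) ⊆ ((T ∖ A) ∪ (T ∩ B)) ∖ ((T ∖ A) ∖ (B ∪ T)).

The two sets are equal.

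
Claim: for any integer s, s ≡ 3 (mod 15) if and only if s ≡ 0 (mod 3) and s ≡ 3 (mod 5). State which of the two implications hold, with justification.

(⟹) Suppose s ≡ 3 (mod 15); write s = 15j + 3. Since 3 ∣ 15, reducing mod 3 gives s ≡ 3 ≡ 0 (mod 3); since 5 ∣ 15, reducing mod 5 gives s ≡ 3 (mod 5).

(⟸) Conversely, if s ≡ 0 (mod 3) and s ≡ 3 (mod 5), then by the Chinese remainder theorem s ≡ 3 (mod 15). This is exactly s ≡ 3 (mod 15).

Both directions hold.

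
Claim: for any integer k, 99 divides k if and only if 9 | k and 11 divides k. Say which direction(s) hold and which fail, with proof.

(→) If 99 ∣ k, write k = 99q. Since 99 = 11·9, k = 9·(11q), so 9 ∣ k; and since 99 = 9·11, k = 11·(9q), so 11 ∣ k.

(←) Suppose 9 ∣ k and 11 ∣ k. Any common multiple of 9 and 11 is a multiple of their lcm; here gcd(9, 11) = 1, so lcm(9, 11) = 9·11 = 99, so 99 ∣ k.

Both directions hold; the statement is true.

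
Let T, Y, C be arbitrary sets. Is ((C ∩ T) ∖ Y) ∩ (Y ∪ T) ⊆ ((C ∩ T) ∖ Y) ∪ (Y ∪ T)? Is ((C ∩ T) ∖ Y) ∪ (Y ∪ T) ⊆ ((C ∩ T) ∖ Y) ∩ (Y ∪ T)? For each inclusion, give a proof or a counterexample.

Forward inclusion. Let x ∈ ((C ∩ T) ∖ Y) ∩ (Y ∪ T). Then x ∈ T ∩ C and x ∉ Y, from which x ∈ ((C ∩ T) ∖ Y) ∪ (Y ∪ T).

Reverse inclusion. This inclusion fails. Take T = {1}, Y = ∅, C = ∅; then 1 ∈ ((C ∩ T) ∖ Y) ∪ (Y ∪ T) but 1 ∉ ((C ∩ T) ∖ Y) ∩ (Y ∪ T).

Only the forward inclusion holds.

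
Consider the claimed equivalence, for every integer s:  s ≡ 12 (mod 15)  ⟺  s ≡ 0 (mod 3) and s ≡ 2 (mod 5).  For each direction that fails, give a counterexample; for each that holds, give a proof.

Both directions hold; the statement is true.

(⇒) Suppose s ≡ 12 (mod 15); write s = 15j + 12. Since 3 ∣ 15, reducing mod 3 gives s ≡ 12 ≡ 0 (mod 3); since 5 ∣ 15, reducing mod 5 gives s ≡ 12 ≡ 2 (mod 5).

(⇐) Conversely, if s ≡ 0 (mod 3) and s ≡ 2 (mod 5), then by the Chinese remainder theorem s ≡ 12 (mod 15). This is exactly s ≡ 12 (mod 15).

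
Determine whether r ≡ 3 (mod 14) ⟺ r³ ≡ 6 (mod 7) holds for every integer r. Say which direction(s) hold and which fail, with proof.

[⇒] Suppose r ≡ 3 (mod 14). Then r³ ≡ 3³ = 27 (mod 14), and since 7 ∣ 14, also r³ ≡ 6 (mod 7).

[⇐] This fails: take r = 5. Then 5³ = 125 ≡ 6 (mod 7), yet 5 ≡ 5 (mod 14), not 3.

(⇒) holds; (⇐) fails.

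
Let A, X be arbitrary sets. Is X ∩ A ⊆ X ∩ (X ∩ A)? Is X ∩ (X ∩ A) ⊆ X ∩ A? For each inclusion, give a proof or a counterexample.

Reverse inclusion. Let x ∈ X ∩ (X ∩ A). Then x ∈ A ∩ X, from which x ∈ X ∩ A.

Forward inclusion. Let x ∈ X ∩ A. Then x ∈ A ∩ X, from which x ∈ X ∩ (X ∩ A).

Both inclusions hold.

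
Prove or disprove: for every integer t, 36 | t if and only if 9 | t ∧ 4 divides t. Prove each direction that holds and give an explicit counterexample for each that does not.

(⇐) Suppose 9 ∣ t and 4 ∣ t. Any common multiple of 9 and 4 is a multiple of their lcm; here gcd(9, 4) = 1, so lcm(9, 4) = 9·4 = 36, so 36 ∣ t.

(⇒) If 36 ∣ t, write t = 36q. Since 36 = 4·9, t = 9·(4q), so 9 ∣ t; and since 36 = 9·4, t = 4·(9q), so 4 ∣ t.

Equivalent; both directions hold.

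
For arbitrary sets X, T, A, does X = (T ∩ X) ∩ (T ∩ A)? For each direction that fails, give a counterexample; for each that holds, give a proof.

Only the reverse inclusion holds.

(⟹) This inclusion fails. Take X = {1}, T = ∅, A = ∅; then 1 ∈ X but 1 ∉ (T ∩ X) ∩ (T ∩ A).

(⟸) Let x ∈ (T ∩ X) ∩ (T ∩ A). Then x ∈ X ∩ T ∩ A, from which x ∈ X.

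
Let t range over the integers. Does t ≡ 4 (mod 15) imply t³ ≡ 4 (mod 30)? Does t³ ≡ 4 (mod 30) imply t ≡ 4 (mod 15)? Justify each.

Forward direction. This fails: take t = 19. Then 19 ≡ 4 (mod 15), but 19³ = 6859 ≡ 19 (mod 30), not 4.

Converse. The residues r modulo 30 with r³ ≡ 4 (mod 30) are exactly {4}, and each is ≡ 4 (mod 15).

(⇒) fails; (⇐) holds.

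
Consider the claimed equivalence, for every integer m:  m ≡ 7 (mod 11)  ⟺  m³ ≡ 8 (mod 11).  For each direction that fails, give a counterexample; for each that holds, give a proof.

(⇒) fails and (⇐) fails.

(⟹) This fails: take m = 7. Then 7 ≡ 7 (mod 11), but 7³ = 343 ≡ 2 (mod 11), not 8.

(⟸) This fails: take m = 2. Then 2³ = 8 ≡ 8 (mod 11), yet 2 ≡ 2 (mod 11), not 7.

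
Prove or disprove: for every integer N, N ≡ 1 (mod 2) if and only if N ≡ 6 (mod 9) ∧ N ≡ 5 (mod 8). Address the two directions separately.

Not equivalent: only (⇐) holds.

(→) This fails: N = 1 gives 1 ≡ 1 (mod 2) but 1 ≡ 1 (mod 9), so the conjunction on the right does not hold.

(←) Conversely, if N ≡ 6 (mod 9) and N ≡ 5 (mod 8), then by the Chinese remainder theorem N ≡ 69 (mod 72). Since 69 ≡ 1 (mod 2) and 2 ∣ 72, we get N ≡ 1 (mod 2).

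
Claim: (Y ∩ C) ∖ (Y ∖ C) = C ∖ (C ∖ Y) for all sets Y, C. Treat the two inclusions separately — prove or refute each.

Reverse inclusion. Let x ∈ C ∖ (C ∖ Y). Then x ∈ Y ∩ C, from which x ∈ (Y ∩ C) ∖ (Y ∖ C).

Forward inclusion. Let x ∈ (Y ∩ C) ∖ (Y ∖ C). Then x ∈ Y ∩ C, from which x ∈ C ∖ (C ∖ Y).

Both inclusions hold; the sets are equal.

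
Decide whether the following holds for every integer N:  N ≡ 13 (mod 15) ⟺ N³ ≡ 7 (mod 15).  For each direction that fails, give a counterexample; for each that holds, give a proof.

(⟹) Suppose N ≡ 13 (mod 15). Write N = 15j + 13. Then (15j + 13)³ = 3375j³ + 8775j² + 7605j + 2197 = 15(225j³ + 585j² + 507j + 146) + 7, so N³ ≡ 7 (mod 15).

(⟸) Conversely, suppose N³ ≡ 7 (mod 15). The only residue r in {0, …, 14} with r³ ≡ 7 (mod 15) is r = 13, so N ≡ 13 (mod 15).

Equivalent; both directions hold.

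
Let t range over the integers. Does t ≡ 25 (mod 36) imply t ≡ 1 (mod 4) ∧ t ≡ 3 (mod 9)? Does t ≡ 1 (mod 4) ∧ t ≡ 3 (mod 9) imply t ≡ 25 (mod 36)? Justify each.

(⟹) This fails: t = 25 gives 25 ≡ 25 (mod 36) but 25 ≡ 7 (mod 9), so the conjunction on the right does not hold.

(⟸) This fails: t = 21 satisfies both congruences on the right (21 ≡ 1 mod 4 and 21 ≡ 3 mod 9) yet 21 ≡ 21 (mod 36), not 25.

Neither implication holds.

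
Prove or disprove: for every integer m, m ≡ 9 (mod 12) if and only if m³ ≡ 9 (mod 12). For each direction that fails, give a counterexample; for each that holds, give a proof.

Both implications hold.

(⇒) Suppose m ≡ 9 (mod 12). Write m = 12j + 9. Then (12j + 9)³ = 1728j³ + 3888j² + 2916j + 729 = 12(144j³ + 324j² + 243j + 60) + 9, so m³ ≡ 9 (mod 12).

(⇐) Conversely, suppose m³ ≡ 9 (mod 12). The only residue r in {0, …, 11} with r³ ≡ 9 (mod 12) is r = 9, so m ≡ 9 (mod 12).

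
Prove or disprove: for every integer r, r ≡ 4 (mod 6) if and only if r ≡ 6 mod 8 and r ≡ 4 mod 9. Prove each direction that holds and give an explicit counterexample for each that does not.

(⟹) This fails: r = 64 gives 64 ≡ 4 (mod 6) but 64 ≡ 0 (mod 8), so the conjunction on the right does not hold.

(⟸) Conversely, if r ≡ 6 (mod 8) and r ≡ 4 (mod 9), then by the Chinese remainder theorem r ≡ 22 (mod 72). Since 22 ≡ 4 (mod 6) and 6 ∣ 72, we get r ≡ 4 (mod 6).

Not equivalent: only (⇐) holds.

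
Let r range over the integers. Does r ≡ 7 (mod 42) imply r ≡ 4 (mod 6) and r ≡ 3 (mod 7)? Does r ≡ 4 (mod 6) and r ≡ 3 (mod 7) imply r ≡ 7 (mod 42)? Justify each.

(⟹) This fails: r = 7 gives 7 ≡ 7 (mod 42) but 7 ≡ 1 (mod 6), so the conjunction on the right does not hold.

(⟸) This fails: r = 10 satisfies both congruences on the right (10 ≡ 4 mod 6 and 10 ≡ 3 mod 7) yet 10 ≡ 10 (mod 42), not 7.

Both directions fail.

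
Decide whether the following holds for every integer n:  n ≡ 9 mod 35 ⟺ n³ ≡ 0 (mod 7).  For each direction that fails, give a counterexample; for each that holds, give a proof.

(⇒) This fails: take n = 9. Then 9 ≡ 9 (mod 35), but 9³ = 729 ≡ 1 (mod 7), not 0.

(⇐) This fails: take n = 0. Then 0³ = 0 ≡ 0 (mod 7), yet 0 ≡ 0 (mod 35), not 9.

Neither implication holds.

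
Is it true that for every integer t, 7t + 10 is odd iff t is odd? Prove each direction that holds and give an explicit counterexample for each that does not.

(←) Suppose t is odd; write t = 2j + 1. Then 7t + 10 = 7·(2j + 1) + 10 = 2·7j + 17, which is odd.

(→) Suppose 7t + 10 is odd. Since 7 is odd, 7t and t have the same parity, so 7t + 10 ≡ t + 10 (mod 2). As 10 is even, 7t + 10 is odd exactly when t is odd. Thus t is odd.

Both directions hold.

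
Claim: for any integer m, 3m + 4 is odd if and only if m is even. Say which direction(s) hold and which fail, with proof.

[⇒] This fails: m = 3 gives 3m + 4 = 13, which is odd, but 3 is odd, not even.

[⇐] This also fails: m = 2 is even, but 3m + 4 = 10 is even, not odd.

Neither implication holds.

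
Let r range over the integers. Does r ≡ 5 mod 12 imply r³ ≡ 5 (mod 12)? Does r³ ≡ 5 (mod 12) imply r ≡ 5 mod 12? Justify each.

(←) Suppose r³ ≡ 5 (mod 12). The only residue r in {0, …, 11} with r³ ≡ 5 (mod 12) is r = 5, so r ≡ 5 (mod 12).

(→) Suppose r ≡ 5 mod 12. Write r = 12j + 5. Then (12j + 5)³ = 1728j³ + 2160j² + 900j + 125 = 12(144j³ + 180j² + 75j + 10) + 5, so r³ ≡ 5 (mod 12).

The biconditional holds.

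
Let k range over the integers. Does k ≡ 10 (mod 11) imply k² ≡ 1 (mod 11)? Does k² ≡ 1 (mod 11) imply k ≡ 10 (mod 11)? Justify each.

[⇒] Suppose k ≡ 10 (mod 11). Write k = 11j + 10. Then (11j + 10)² = 121j² + 220j + 100 = 11(11j² + 20j + 9) + 1, so k² ≡ 1 (mod 11).

[⇐] This fails: take k = 1. Then 1² = 1 ≡ 1 (mod 11), yet 1 ≡ 1 (mod 11), not 10.

(⇒) holds; (⇐) fails.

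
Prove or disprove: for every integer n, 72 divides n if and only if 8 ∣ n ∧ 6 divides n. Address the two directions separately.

[⇐] This fails: take n = 24. Both 8 ∣ 24 and 6 ∣ 24, yet 24 is not a multiple of 72 (since 24 = 0·72 + 24), so 72 ∤ 24.

[⇒] If 72 ∣ n, write n = 72q. Since 72 = 9·8, n = 8·(9q), so 8 ∣ n; and since 72 = 12·6, n = 6·(12q), so 6 ∣ n.

Only the forward direction holds.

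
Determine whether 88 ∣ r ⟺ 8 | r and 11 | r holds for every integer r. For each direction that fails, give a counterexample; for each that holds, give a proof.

Converse. Suppose 8 ∣ r and 11 ∣ r. Any common multiple of 8 and 11 is a multiple of their lcm; here gcd(8, 11) = 1, so lcm(8, 11) = 8·11 = 88, so 88 ∣ r.

Forward direction. If 88 ∣ r, write r = 88q. Since 88 = 11·8, r = 8·(11q), so 8 ∣ r; and since 88 = 8·11, r = 11·(8q), so 11 ∣ r.

Equivalent; both directions hold.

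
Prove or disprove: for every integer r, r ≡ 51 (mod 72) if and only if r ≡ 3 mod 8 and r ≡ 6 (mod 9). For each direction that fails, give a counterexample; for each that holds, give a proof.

[⇒] Suppose r ≡ 51 (mod 72); write r = 72j + 51. Since 8 ∣ 72, reducing mod 8 gives r ≡ 51 ≡ 3 (mod 8); since 9 ∣ 72, reducing mod 9 gives r ≡ 51 ≡ 6 (mod 9).

[⇐] Conversely, if r ≡ 3 (mod 8) and r ≡ 6 (mod 9), then by the Chinese remainder theorem r ≡ 51 (mod 72). This is exactly r ≡ 51 (mod 72).

Both implications hold.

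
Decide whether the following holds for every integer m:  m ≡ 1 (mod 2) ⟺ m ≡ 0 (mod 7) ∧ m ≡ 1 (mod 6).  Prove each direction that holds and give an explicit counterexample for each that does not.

(→) This fails: m = 1 gives 1 ≡ 1 (mod 2) but 1 ≡ 1 (mod 7), so the conjunction on the right does not hold.

(←) Conversely, if m ≡ 0 (mod 7) and m ≡ 1 (mod 6), then by the Chinese remainder theorem m ≡ 7 (mod 42). Since 7 ≡ 1 (mod 2) and 2 ∣ 42, we get m ≡ 1 (mod 2).

Only the reverse direction holds.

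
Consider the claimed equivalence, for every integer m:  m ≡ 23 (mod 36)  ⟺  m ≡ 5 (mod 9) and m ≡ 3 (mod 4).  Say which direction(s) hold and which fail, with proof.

Forward direction. Suppose m ≡ 23 (mod 36); write m = 36j + 23. Since 9 ∣ 36, reducing mod 9 gives m ≡ 23 ≡ 5 (mod 9); since 4 ∣ 36, reducing mod 4 gives m ≡ 23 ≡ 3 (mod 4).

Converse. If m ≡ 5 (mod 9) and m ≡ 3 (mod 4), then by the Chinese remainder theorem m ≡ 23 (mod 36). This is exactly m ≡ 23 (mod 36).

Equivalent; both directions hold.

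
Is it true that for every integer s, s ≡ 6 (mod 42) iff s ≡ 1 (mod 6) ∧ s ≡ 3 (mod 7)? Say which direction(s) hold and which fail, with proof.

(⟹) This fails: s = 6 gives 6 ≡ 6 (mod 42) but 6 ≡ 0 (mod 6), so the conjunction on the right does not hold.

(⟸) This fails: s = 31 satisfies both congruences on the right (31 ≡ 1 mod 6 and 31 ≡ 3 mod 7) yet 31 ≡ 31 (mod 42), not 6.

Neither implication holds.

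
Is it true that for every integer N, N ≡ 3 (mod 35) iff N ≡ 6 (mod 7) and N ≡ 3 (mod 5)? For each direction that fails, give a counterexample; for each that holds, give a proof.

Forward direction. This fails: N = 3 gives 3 ≡ 3 (mod 35) but 3 ≡ 3 (mod 7), so the conjunction on the right does not hold.

Converse. This fails: N = 13 satisfies both congruences on the right (13 ≡ 6 mod 7 and 13 ≡ 3 mod 5) yet 13 ≡ 13 (mod 35), not 3.

Both directions fail.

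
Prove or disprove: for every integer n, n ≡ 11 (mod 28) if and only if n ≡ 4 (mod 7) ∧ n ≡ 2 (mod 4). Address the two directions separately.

Neither direction holds.

(→) This fails: n = 11 gives 11 ≡ 11 (mod 28) but 11 ≡ 3 (mod 4), so the conjunction on the right does not hold.

(←) This fails: n = 18 satisfies both congruences on the right (18 ≡ 4 mod 7 and 18 ≡ 2 mod 4) yet 18 ≡ 18 (mod 28), not 11.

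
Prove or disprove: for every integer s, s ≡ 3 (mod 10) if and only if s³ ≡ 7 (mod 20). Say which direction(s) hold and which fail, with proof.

(⟸) The residues r modulo 20 with r³ ≡ 7 (mod 20) are exactly {3}, and each is ≡ 3 (mod 10).

(⟹) This fails: take s = 13. Then 13 ≡ 3 (mod 10), but 13³ = 2197 ≡ 17 (mod 20), not 7.

The forward direction fails; the converse holds.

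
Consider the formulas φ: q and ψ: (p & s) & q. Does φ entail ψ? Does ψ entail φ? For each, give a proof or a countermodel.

Only the reverse direction holds.

(⇒) This fails. Under s = F, p = F, q = T, the left side is true but the right side is false.

(⇐) Assume the antecedent. If s is true, the antecedent forces (s = T, p = T, q = T), and q holds there. If s is false, the antecedent cannot hold. Either way q holds.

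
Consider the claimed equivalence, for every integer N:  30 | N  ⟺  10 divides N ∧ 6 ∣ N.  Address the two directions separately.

Equivalent; both directions hold.

(→) If 30 ∣ N, write N = 30q. Since 30 = 3·10, N = 10·(3q), so 10 ∣ N; and since 30 = 5·6, N = 6·(5q), so 6 ∣ N.

(←) Suppose 10 ∣ N and 6 ∣ N. Any common multiple of 10 and 6 is a multiple of their lcm; here lcm(10, 6) = 10·6/gcd(10, 6) = 60/2 = 30, so 30 ∣ N.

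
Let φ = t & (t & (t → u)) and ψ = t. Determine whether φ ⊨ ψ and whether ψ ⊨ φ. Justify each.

Only the forward direction holds.

(⟹) Assume the antecedent. If t is true, t reduces to true regardless of the other variables. If t is false, the antecedent cannot hold. Either way t holds.

(⟸) This fails. Under t = T, u = F, the left side is false but the right side is true.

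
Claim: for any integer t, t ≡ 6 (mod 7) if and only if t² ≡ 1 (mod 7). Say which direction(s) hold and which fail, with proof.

Not equivalent: only (⇒) holds.

(←) This fails: take t = 1. Then 1² = 1 ≡ 1 (mod 7), yet 1 ≡ 1 (mod 7), not 6.

(→) Suppose t ≡ 6 (mod 7). Write t = 7j + 6. Then (7j + 6)² = 49j² + 84j + 36 = 7(7j² + 12j + 5) + 1, so t² ≡ 1 (mod 7).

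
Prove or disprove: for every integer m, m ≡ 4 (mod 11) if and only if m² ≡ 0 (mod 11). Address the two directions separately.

Forward direction. This fails: take m = 4. Then 4 ≡ 4 (mod 11), but 4² = 16 ≡ 5 (mod 11), not 0.

Converse. This fails: take m = 0. Then 0² = 0 ≡ 0 (mod 11), yet 0 ≡ 0 (mod 11), not 4.

Neither implication holds.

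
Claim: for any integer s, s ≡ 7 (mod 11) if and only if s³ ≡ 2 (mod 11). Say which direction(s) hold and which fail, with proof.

(⇐) Suppose s³ ≡ 2 (mod 11). The only residue r in {0, …, 10} with r³ ≡ 2 (mod 11) is r = 7, so s ≡ 7 (mod 11).

(⇒) Suppose s ≡ 7 (mod 11). Write s = 11j + 7. Then (11j + 7)³ = 1331j³ + 2541j² + 1617j + 343 = 11(121j³ + 231j² + 147j + 31) + 2, so s³ ≡ 2 (mod 11).

Both directions hold; the statement is true.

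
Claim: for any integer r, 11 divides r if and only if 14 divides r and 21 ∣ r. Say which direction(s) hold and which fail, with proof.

[⇒] This fails: take r = 11. Certainly 11 ∣ 11, but 14 ∤ 11.

[⇐] This fails: take r = 42. Both 14 ∣ 42 and 21 ∣ 42, yet 42 is not a multiple of 11 (since 42 = 3·11 + 9), so 11 ∤ 42.

Neither direction holds.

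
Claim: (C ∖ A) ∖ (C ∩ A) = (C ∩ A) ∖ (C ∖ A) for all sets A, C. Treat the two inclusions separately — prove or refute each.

Neither inclusion holds.

(⟹) This inclusion fails. Take A = ∅, C = {1}; then 1 ∈ (C ∖ A) ∖ (C ∩ A) but 1 ∉ (C ∩ A) ∖ (C ∖ A).

(⟸) This inclusion fails. Take A = {1}, C = {1}; then 1 ∈ (C ∩ A) ∖ (C ∖ A) but 1 ∉ (C ∖ A) ∖ (C ∩ A).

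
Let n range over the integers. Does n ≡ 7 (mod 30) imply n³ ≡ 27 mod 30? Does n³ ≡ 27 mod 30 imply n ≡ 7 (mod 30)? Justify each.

Neither implication holds.

Forward direction. This fails: take n = 7. Then 7 ≡ 7 (mod 30), but 7³ = 343 ≡ 13 (mod 30), not 27.

Converse. This fails: take n = 3. Then 3³ = 27 ≡ 27 (mod 30), yet 3 ≡ 3 (mod 30), not 7.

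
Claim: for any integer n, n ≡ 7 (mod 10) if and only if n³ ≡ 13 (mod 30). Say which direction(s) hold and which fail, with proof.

(⇐) The residues r modulo 30 with r³ ≡ 13 (mod 30) are exactly {7}, and each is ≡ 7 (mod 10).

(⇒) This fails: take n = 17. Then 17 ≡ 7 (mod 10), but 17³ = 4913 ≡ 23 (mod 30), not 13.

Only the converse holds.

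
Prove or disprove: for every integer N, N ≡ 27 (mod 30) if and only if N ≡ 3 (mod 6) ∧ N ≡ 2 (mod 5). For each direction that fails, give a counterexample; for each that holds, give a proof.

Both directions hold.

(⟸) If N ≡ 3 (mod 6) and N ≡ 2 (mod 5), then by the Chinese remainder theorem N ≡ 27 (mod 30). This is exactly N ≡ 27 (mod 30).

(⟹) Suppose N ≡ 27 (mod 30); write N = 30j + 27. Since 6 ∣ 30, reducing mod 6 gives N ≡ 27 ≡ 3 (mod 6); since 5 ∣ 30, reducing mod 5 gives N ≡ 27 ≡ 2 (mod 5).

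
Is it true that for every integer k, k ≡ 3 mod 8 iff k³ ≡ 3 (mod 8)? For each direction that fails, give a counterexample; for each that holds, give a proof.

(⟹) Suppose k ≡ 3 mod 8. Write k = 8j + 3. Then (8j + 3)³ = 512j³ + 576j² + 216j + 27 = 8(64j³ + 72j² + 27j + 3) + 3, so k³ ≡ 3 (mod 8).

(⟸) For the converse, argue contrapositively. If k ≢ 3 (mod 8), then k is congruent to one of 0, 1, 2, 4, 5, 6, 7 modulo 8, and these give k³ ≡ 0, 1, 0, 0, 5, 0, 7 respectively — never 3.

Both directions hold; the statement is true.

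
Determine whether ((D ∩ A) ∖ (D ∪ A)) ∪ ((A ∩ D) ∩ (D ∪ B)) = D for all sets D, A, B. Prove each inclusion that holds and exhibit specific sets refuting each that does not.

The sets are not equal: only the forward inclusion holds.

(⟸) This inclusion fails. Take D = {1}, A = ∅, B = ∅; then 1 ∈ D but 1 ∉ ((D ∩ A) ∖ (D ∪ A)) ∪ ((A ∩ D) ∩ (D ∪ B)).

(⟹) Let x ∈ ((D ∩ A) ∖ (D ∪ A)) ∪ ((A ∩ D) ∩ (D ∪ B)). Then either x ∈ D ∩ A and x ∉ B; or x ∈ D ∩ A ∩ B. In each case x ∈ D, so ((D ∩ A) ∖ (D ∪ A)) ∪ ((A ∩ D) ∩ (D ∪ B)) ⊆ D.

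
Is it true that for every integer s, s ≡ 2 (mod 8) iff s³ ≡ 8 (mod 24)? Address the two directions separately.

[⇒] This fails: take s = 10. Then 10 ≡ 2 (mod 8), but 10³ = 1000 ≡ 16 (mod 24), not 8.

[⇐] This fails: take s = 8. Then 8³ = 512 ≡ 8 (mod 24), yet 8 ≡ 0 (mod 8), not 2.

Neither implication holds.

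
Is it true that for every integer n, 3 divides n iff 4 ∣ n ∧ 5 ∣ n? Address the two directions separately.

Neither implication holds.

(⇒) This fails: take n = 3. Certainly 3 ∣ 3, but 4 ∤ 3.

(⇐) This fails: take n = 20. Both 4 ∣ 20 and 5 ∣ 20, yet 20 is not a multiple of 3 (since 20 = 6·3 + 2), so 3 ∤ 20.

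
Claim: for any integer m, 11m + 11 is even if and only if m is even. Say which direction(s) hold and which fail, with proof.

(⟹) This fails: m = 5 gives 11m + 11 = 66, which is even, but 5 is odd, not even.

(⟸) This also fails: m = 6 is even, but 11m + 11 = 77 is odd, not even.

Neither implication holds.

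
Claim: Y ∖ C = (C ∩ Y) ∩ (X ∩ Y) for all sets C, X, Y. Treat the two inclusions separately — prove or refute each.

(⊆) fails and (⊇) fails.

Forward inclusion. This inclusion fails. Take C = ∅, X = ∅, Y = {1}; then 1 ∈ Y ∖ C but 1 ∉ (C ∩ Y) ∩ (X ∩ Y).

Reverse inclusion. This inclusion fails. Take C = {1}, X = {1}, Y = {1}; then 1 ∈ (C ∩ Y) ∩ (X ∩ Y) but 1 ∉ Y ∖ C.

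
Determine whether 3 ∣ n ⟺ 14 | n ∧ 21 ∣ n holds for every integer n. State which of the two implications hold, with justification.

The forward direction fails; the converse holds.

(⟹) This fails: take n = 3. Certainly 3 ∣ 3, but 14 ∤ 3.

(⟸) Suppose 14 ∣ n and 21 ∣ n. Any common multiple of 14 and 21 is a multiple of their lcm; here lcm(14, 21) = 14·21/gcd(14, 21) = 294/7 = 42, so 42 ∣ n. Since 3 ∣ 42, it follows that 3 ∣ n.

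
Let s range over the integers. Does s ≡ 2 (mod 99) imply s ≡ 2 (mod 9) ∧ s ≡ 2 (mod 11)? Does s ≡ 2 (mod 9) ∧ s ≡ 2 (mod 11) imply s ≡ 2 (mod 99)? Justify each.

The biconditional holds.

(⟸) If s ≡ 2 (mod 9) and s ≡ 2 (mod 11), then by the Chinese remainder theorem s ≡ 2 (mod 99). This is exactly s ≡ 2 (mod 99).

(⟹) Suppose s ≡ 2 (mod 99); write s = 99j + 2. Since 9 ∣ 99, reducing mod 9 gives s ≡ 2 (mod 9); since 11 ∣ 99, reducing mod 11 gives s ≡ 2 (mod 11).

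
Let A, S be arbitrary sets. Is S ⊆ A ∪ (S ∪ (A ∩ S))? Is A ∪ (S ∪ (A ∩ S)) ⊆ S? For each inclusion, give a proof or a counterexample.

(⊆) holds; (⊇) fails.

(⊆) Let x ∈ S. Then either x ∈ S and x ∉ A; or x ∈ A ∩ S. In each case x ∈ A ∪ (S ∪ (A ∩ S)), so S ⊆ A ∪ (S ∪ (A ∩ S)).

(⊇) This inclusion fails. Take A = {1}, S = ∅; then 1 ∈ A ∪ (S ∪ (A ∩ S)) but 1 ∉ S.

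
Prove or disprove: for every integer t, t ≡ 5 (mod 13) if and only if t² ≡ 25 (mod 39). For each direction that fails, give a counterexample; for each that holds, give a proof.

Both directions fail.

[⇒] This fails: take t = 18. Then 18 ≡ 5 (mod 13), but 18² = 324 ≡ 12 (mod 39), not 25.

[⇐] This fails: take t = 8. Then 8² = 64 ≡ 25 (mod 39), yet 8 ≡ 8 (mod 13), not 5.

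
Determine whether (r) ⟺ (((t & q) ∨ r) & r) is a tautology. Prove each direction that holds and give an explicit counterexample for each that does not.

(⟹) Assume the antecedent. If t is true, the antecedent forces (t = T, q = F, r = T) or (t = T, q = T, r = T), and ((t & q) ∨ r) & r holds there. If t is false, the antecedent forces (t = F, q = F, r = T) or (t = F, q = T, r = T), and ((t & q) ∨ r) & r holds there. Either way ((t & q) ∨ r) & r holds.

(⟸) Assume the antecedent. If t is true, the antecedent forces (t = T, q = F, r = T) or (t = T, q = T, r = T), and r holds there. If t is false, the antecedent forces (t = F, q = F, r = T) or (t = F, q = T, r = T), and r holds there. Either way r holds.

Equivalent; both directions hold.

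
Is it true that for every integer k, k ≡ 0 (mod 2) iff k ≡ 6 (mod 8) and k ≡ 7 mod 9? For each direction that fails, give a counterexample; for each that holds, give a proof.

(⟸) If k ≡ 6 (mod 8) and k ≡ 7 (mod 9), then by the Chinese remainder theorem k ≡ 70 (mod 72). Since 70 ≡ 0 (mod 2) and 2 ∣ 72, we get k ≡ 0 (mod 2).

(⟹) This fails: k = 0 gives 0 ≡ 0 (mod 2) but 0 ≡ 0 (mod 8), so the conjunction on the right does not hold.

(⇒) fails; (⇐) holds.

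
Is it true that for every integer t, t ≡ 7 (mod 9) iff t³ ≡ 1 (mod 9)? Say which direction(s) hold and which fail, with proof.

Not equivalent: only (⇒) holds.

[⇒] Suppose t ≡ 7 (mod 9). Write t = 9j + 7. Then (9j + 7)³ = 729j³ + 1701j² + 1323j + 343 = 9(81j³ + 189j² + 147j + 38) + 1, so t³ ≡ 1 (mod 9).

[⇐] This fails: take t = 1. Then 1³ = 1 ≡ 1 (mod 9), yet 1 ≡ 1 (mod 9), not 7.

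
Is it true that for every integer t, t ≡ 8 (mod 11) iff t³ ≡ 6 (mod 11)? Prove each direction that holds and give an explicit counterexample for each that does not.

(⇒) Suppose t ≡ 8 (mod 11). Write t = 11j + 8. Then (11j + 8)³ = 1331j³ + 2904j² + 2112j + 512 = 11(121j³ + 264j² + 192j + 46) + 6, so t³ ≡ 6 (mod 11).

(⇐) Conversely, suppose t³ ≡ 6 (mod 11). The only residue r in {0, …, 10} with r³ ≡ 6 (mod 11) is r = 8, so t ≡ 8 (mod 11).

Both implications hold.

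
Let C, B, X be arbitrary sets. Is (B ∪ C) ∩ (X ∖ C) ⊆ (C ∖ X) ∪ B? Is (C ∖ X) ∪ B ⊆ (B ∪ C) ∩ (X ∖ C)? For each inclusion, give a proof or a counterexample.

The sets are not equal: only the forward inclusion holds.

(⊆) Let x ∈ (B ∪ C) ∩ (X ∖ C). Then x ∈ B ∩ X and x ∉ C, from which x ∈ (C ∖ X) ∪ B.

(⊇) This inclusion fails. Take C = {1}, B = ∅, X = ∅; then 1 ∈ (C ∖ X) ∪ B but 1 ∉ (B ∪ C) ∩ (X ∖ C).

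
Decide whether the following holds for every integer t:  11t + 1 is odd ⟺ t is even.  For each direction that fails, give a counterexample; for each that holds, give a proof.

(⇐) Suppose t is even; write t = 2j. Then 11t + 1 = 11·(2j) + 1 = 2·11j + 1, which is odd.

(⇒) Suppose 11t + 1 is odd. Since 11 is odd, 11t and t have the same parity, so 11t + 1 ≡ t + 1 (mod 2). As 1 is odd, 11t + 1 is odd exactly when t is even. Thus t is even.

Both implications hold.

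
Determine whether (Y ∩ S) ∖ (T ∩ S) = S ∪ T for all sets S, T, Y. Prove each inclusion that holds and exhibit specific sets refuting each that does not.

(⊆) holds; (⊇) fails.

(⟹) Let x ∈ (Y ∩ S) ∖ (T ∩ S). Then x ∈ S ∩ Y and x ∉ T, from which x ∈ S ∪ T.

(⟸) This inclusion fails. Take S = {1}, T = ∅, Y = ∅; then 1 ∈ S ∪ T but 1 ∉ (Y ∩ S) ∖ (T ∩ S).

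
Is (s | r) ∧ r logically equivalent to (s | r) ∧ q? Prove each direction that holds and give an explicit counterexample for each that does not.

Forward direction. This fails. Under q = F, r = T, s = F, the left side is true but the right side is false.

Converse. This fails. Under q = T, r = F, s = T, the left side is false but the right side is true.

Neither direction holds.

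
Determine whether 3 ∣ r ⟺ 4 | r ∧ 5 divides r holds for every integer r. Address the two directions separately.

Neither direction holds.

(⟹) This fails: take r = 3. Certainly 3 ∣ 3, but 4 ∤ 3.

(⟸) This fails: take r = 20. Both 4 ∣ 20 and 5 ∣ 20, yet 20 is not a multiple of 3 (since 20 = 6·3 + 2), so 3 ∤ 20.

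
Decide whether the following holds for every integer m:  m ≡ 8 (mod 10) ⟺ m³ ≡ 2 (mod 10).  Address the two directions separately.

Both directions hold; the statement is true.

[⇒] Suppose m ≡ 8 (mod 10). Write m = 10j + 8. Then (10j + 8)³ = 1000j³ + 2400j² + 1920j + 512 = 10(100j³ + 240j² + 192j + 51) + 2, so m³ ≡ 2 (mod 10).

[⇐] For the converse, argue contrapositively. If m ≢ 8 (mod 10), then m is congruent to one of 0, 1, 2, 3, 4, 5, 6, 7, 9 modulo 10, and these give m³ ≡ 0, 1, 8, 7, 4, 5, 6, 3, 9 respectively — never 2.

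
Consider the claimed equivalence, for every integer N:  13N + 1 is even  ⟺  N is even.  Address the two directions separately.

Both directions fail.

(⇒) This fails: N = 1 gives 13N + 1 = 14, which is even, but 1 is odd, not even.

(⇐) This also fails: N = 0 is even, but 13N + 1 = 1 is odd, not even.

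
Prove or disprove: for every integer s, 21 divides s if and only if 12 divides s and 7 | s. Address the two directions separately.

Only the converse holds.

(⟹) This fails: take s = 21. Certainly 21 ∣ 21, but 12 ∤ 21.

(⟸) Suppose 12 ∣ s and 7 ∣ s. Any common multiple of 12 and 7 is a multiple of their lcm; here gcd(12, 7) = 1, so lcm(12, 7) = 12·7 = 84, so 84 ∣ s. Since 21 ∣ 84, it follows that 21 ∣ s.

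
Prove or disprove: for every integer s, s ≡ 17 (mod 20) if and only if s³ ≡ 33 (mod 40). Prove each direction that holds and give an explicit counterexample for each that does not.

(⟹) This fails: take s = 37. Then 37 ≡ 17 (mod 20), but 37³ = 50653 ≡ 13 (mod 40), not 33.

(⟸) Conversely, the residues r modulo 40 with r³ ≡ 33 (mod 40) are exactly {17}, and each is ≡ 17 (mod 20).

Not equivalent: only (⇐) holds.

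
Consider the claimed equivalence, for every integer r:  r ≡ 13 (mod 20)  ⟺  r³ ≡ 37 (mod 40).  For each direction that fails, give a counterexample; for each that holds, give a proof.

(⇒) This fails: take r = 33. Then 33 ≡ 13 (mod 20), but 33³ = 35937 ≡ 17 (mod 40), not 37.

(⇐) Conversely, the residues r modulo 40 with r³ ≡ 37 (mod 40) are exactly {13}, and each is ≡ 13 (mod 20).

Not equivalent: only (⇐) holds.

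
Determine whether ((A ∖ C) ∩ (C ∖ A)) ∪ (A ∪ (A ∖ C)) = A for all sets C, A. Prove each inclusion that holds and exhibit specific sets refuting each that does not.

Both inclusions hold.

(⊆) Let x ∈ ((A ∖ C) ∩ (C ∖ A)) ∪ (A ∪ (A ∖ C)). Then either x ∈ A and x ∉ C; or x ∈ C ∩ A. In each case x ∈ A, so ((A ∖ C) ∩ (C ∖ A)) ∪ (A ∪ (A ∖ C)) ⊆ A.

(⊇) Let x ∈ A. Then either x ∈ A and x ∉ C; or x ∈ C ∩ A. In each case x ∈ ((A ∖ C) ∩ (C ∖ A)) ∪ (A ∪ (A ∖ C)), so A ⊆ ((A ∖ C) ∩ (C ∖ A)) ∪ (A ∪ (A ∖ C)).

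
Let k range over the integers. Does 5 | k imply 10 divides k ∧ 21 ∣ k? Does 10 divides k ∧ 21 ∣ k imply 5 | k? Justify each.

(⇒) fails; (⇐) holds.

(⇒) This fails: take k = 5. Certainly 5 ∣ 5, but 10 ∤ 5.

(⇐) Suppose 10 ∣ k and 21 ∣ k. Any common multiple of 10 and 21 is a multiple of their lcm; here gcd(10, 21) = 1, so lcm(10, 21) = 10·21 = 210, so 210 ∣ k. Since 5 ∣ 210, it follows that 5 ∣ k.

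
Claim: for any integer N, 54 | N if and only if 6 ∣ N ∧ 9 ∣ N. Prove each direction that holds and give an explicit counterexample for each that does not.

[⇐] This fails: take N = 18. Both 6 ∣ 18 and 9 ∣ 18, yet 18 is not a multiple of 54 (since 18 = 0·54 + 18), so 54 ∤ 18.

[⇒] If 54 ∣ N, write N = 54q. Since 54 = 9·6, N = 6·(9q), so 6 ∣ N; and since 54 = 6·9, N = 9·(6q), so 9 ∣ N.

Not equivalent: only (⇒) holds.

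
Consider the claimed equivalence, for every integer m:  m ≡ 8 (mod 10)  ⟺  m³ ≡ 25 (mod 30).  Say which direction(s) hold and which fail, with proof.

[⇒] This fails: take m = 8. Then 8 ≡ 8 (mod 10), but 8³ = 512 ≡ 2 (mod 30), not 25.

[⇐] This fails: take m = 25. Then 25³ = 15625 ≡ 25 (mod 30), yet 25 ≡ 5 (mod 10), not 8.

Neither implication holds.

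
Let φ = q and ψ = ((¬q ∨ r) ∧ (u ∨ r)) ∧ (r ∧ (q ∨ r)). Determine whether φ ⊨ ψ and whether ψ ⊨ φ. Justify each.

(⇒) fails and (⇐) fails.

(→) This fails. Under q = T, u = F, r = F, the left side is true but the right side is false.

(←) This fails. Under q = F, u = F, r = T, the left side is false but the right side is true.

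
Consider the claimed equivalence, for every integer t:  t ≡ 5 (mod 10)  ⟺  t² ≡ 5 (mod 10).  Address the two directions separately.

[⇒] Suppose t ≡ 5 (mod 10). Write t = 10j + 5. Then (10j + 5)² = 100j² + 100j + 25 = 10(10j² + 10j + 2) + 5, so t² ≡ 5 (mod 10).

[⇐] Conversely, suppose t² ≡ 5 (mod 10). The only residue r in {0, …, 9} with r² ≡ 5 (mod 10) is r = 5, so t ≡ 5 (mod 10).

Both directions hold; the statement is true.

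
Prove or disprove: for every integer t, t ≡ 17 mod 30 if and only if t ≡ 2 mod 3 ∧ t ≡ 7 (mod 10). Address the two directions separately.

[⇒] Suppose t ≡ 17 (mod 30); write t = 30j + 17. Since 3 ∣ 30, reducing mod 3 gives t ≡ 17 ≡ 2 (mod 3); since 10 ∣ 30, reducing mod 10 gives t ≡ 17 ≡ 7 (mod 10).

[⇐] Conversely, if t ≡ 2 (mod 3) and t ≡ 7 (mod 10), then by the Chinese remainder theorem t ≡ 17 (mod 30). This is exactly t ≡ 17 (mod 30).

The biconditional holds.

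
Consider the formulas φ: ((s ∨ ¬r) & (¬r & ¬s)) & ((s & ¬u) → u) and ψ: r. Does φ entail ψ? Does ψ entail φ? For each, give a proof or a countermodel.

(⇒) fails and (⇐) fails.

[⇒] This fails. Under u = F, s = F, r = F, the left side is true but the right side is false.

[⇐] This fails. Under u = F, s = F, r = T, the left side is false but the right side is true.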